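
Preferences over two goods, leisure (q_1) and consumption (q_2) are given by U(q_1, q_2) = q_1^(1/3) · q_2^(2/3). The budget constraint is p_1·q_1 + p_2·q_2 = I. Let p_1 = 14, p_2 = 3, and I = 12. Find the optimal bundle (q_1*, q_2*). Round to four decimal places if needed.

MU_q_1/MU_q_2 = (1/3·q_2)/(2/3·q_1); tangency sets this equal to p_1/p_2.
Rearranging, p_2·q_2 = 2·p_1·q_1. Substituting into the budget gives p_1·q_1·(1 + 2) = I.
Demand: q_1*(p_1,p_2,I) = 1/3·I/p_1 and q_2* = 2/3·I/p_2.
At p_1=14, p_2=3, I=12: q_1* = 1/3·12/14 = 0.2857, q_2* = 2.6667.

q_1* = 0.2857, q_2* = 2.6667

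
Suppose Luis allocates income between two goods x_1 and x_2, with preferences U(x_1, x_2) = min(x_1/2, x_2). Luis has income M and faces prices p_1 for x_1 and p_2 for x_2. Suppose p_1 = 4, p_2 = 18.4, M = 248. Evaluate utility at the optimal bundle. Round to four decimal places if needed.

V = 9.3939

Here 2·4 + 18.4 = 26.4, giving x_1* = 18.7879 and x_2* = 9.3939.
Utility at the optimum: U(18.7879, 9.3939) = 9.3939.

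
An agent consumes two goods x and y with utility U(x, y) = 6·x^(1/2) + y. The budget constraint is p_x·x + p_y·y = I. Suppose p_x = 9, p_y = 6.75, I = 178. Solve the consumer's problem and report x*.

MU_x = 3/√x, MU_y = 1. Tangency: 3/√x = p_x/p_y.
Solve: √x = 3·p_y/p_x, so x*(p_x,p_y) = (3·p_y/p_x)², and y* = (I − p_x·x*)/p_y.
Plugging in: x* = (3·6.75/9)² = 5.0625.

x* = 5.0625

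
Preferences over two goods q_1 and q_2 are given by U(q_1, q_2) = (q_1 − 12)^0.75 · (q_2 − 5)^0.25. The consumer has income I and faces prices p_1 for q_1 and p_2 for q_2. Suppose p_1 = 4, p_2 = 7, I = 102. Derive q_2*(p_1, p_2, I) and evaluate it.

This is Cobb-Douglas in (q_1−12, q_2−5): tangency gives 0.75·p_2·(q_2−5) = 0.25·p_1·(q_1−12).
After buying the subsistence bundle (12, 5), a share 0.75 of the remaining income goes to q_1: q_1* = 12 + 0.75·(I − 12p_1 − 5p_2)/p_1.
Discretionary income = 102 − 12·4 − 5·7 = 19; q_2* = 5 + 0.25·19/7 = 5.6786.

q_2* = 5.6786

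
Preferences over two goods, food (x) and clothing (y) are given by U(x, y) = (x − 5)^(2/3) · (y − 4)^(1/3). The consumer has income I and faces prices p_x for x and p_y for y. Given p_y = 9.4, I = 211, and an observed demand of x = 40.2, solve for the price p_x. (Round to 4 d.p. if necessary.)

This is Cobb-Douglas in (x−5, y−4): tangency gives 2/3·p_y·(y−4) = 1/3·p_x·(x−5).
After buying the subsistence bundle (5, 4), a share 2/3 of the remaining income goes to x: x* = 5 + 2/3·(I − 5p_x − 4p_y)/p_x.
Set x* = 40.2 in the demand function and solve for p_x: p_x = 3.

p_x = 3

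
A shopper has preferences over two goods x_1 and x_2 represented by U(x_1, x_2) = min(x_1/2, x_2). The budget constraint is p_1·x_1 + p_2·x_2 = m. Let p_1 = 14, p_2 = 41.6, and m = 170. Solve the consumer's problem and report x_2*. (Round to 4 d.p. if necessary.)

Leontief preferences: the optimum is at the kink where x_1/2 = x_2/1, i.e. x_2 = (1/2)·x_1.
Budget: p_1·x_1 + p_2·(1/2)·x_1 = m, so (2·p_1 + p_2)·x_1 = 2·m.
Demand: x_1*(p_1,p_2,m) = 2·m/(2·p_1 + p_2), x_2* = m/(2·p_1 + p_2).
Here 2·14 + 41.6 = 69.6, giving x_2* = 2.4425.

x_2* = 2.4425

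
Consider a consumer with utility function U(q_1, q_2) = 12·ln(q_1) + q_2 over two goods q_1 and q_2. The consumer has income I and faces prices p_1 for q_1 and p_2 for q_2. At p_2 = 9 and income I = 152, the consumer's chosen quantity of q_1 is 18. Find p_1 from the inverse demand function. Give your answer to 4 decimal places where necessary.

p_1 = 6

MU_q_1 = 12/q_1, MU_q_2 = 1. Tangency: 12/q_1 = p_1/p_2.
So q_1*(p_1,p_2) = 12·p_2/p_1, independent of income; and q_2* = (I − 12·p_2)/p_2.
Set q_1* = 18 in the demand function and solve for p_1: p_1 = 6.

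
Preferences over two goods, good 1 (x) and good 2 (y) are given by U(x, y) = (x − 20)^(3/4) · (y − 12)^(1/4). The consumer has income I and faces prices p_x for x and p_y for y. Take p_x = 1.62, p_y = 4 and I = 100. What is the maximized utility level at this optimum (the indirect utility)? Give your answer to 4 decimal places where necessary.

This is Cobb-Douglas in (x−20, y−12): tangency gives 0.75·p_y·(y−12) = 0.25·p_x·(x−20).
Substituting into the budget: x* = 20 + 0.75·(I − 20·p_x − 12·p_y)/p_x, and y* = 12 + 0.25·(…)/p_y.
Discretionary income = 100 − 20·1.62 − 12·4 = 19.6; x* = 20 + 0.75·19.6/1.62 = 29.0741; y* = 12 + 0.25·19.6/4 = 13.225.
Utility at the optimum: U(29.0741, 13.225) = 5.5003.

V = 5.5003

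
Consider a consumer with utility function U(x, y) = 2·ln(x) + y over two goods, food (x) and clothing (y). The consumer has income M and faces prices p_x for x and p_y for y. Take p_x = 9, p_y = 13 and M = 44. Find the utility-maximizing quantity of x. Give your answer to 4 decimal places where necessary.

Set MRS = p_x/p_y: (2/x)/1 = p_x/p_y.
So x*(p_x,p_y) = 2·p_y/p_x, independent of income; and y* = (M − 2·p_y)/p_y.
At the given prices: x* = 2·13/9 = 2.8889.

x* = 2.8889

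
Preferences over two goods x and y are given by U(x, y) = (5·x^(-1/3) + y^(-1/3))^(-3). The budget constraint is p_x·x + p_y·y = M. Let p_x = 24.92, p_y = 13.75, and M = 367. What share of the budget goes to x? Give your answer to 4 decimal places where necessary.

MRS = MU_x/MU_y = 5·(y/x)^(4/3). Set equal to p_x/p_y.
Hence y/x = ((1/5)·p_x/p_y)^(1/(4/3)), i.e. raised to the 0.75 power.
Substitute y = (y/x)·x into the budget: x* = M/(p_x + p_y·(y/x)).
Numerically y/x = 0.46715, so x* = 367/(24.92 + 13.75·0.46715) = 11.709 and y* = 0.46715·11.709 = 5.4699.
Expenditure on x: 24.92·11.709 = 291.7892; share = 0.7951.

share on x = 0.7951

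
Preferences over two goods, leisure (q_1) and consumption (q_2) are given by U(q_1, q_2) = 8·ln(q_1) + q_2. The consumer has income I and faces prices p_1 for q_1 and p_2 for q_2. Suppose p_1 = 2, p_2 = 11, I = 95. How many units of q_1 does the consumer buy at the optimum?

q_1* = 44

MU_q_1 = 8/q_1, MU_q_2 = 1. Tangency: 8/q_1 = p_1/p_2.
So q_1*(p_1,p_2) = 8·p_2/p_1, independent of income; and q_2* = (I − 8·p_2)/p_2.
At the given prices: q_1* = 8·11/2 = 44.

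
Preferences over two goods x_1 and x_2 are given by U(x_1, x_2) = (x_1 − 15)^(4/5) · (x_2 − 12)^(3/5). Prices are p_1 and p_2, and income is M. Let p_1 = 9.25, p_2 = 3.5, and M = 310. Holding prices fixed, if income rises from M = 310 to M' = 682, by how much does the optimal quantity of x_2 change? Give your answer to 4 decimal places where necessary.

Δx_2* = 45.551

This is Cobb-Douglas in (x_1−15, x_2−12): tangency gives 0.8·p_2·(x_2−12) = 0.6·p_1·(x_1−15).
After buying the subsistence bundle (15, 12), a share 4/7 of the remaining income goes to x_1: x_1* = 15 + 4/7·(M − 15p_1 − 12p_2)/p_1.
Discretionary income = 310 − 15·9.25 − 12·3.5 = 129.25; x_2* = 12 + 3/7·129.25/3.5 = 27.8265.
At M' = 682: x_2* = 73.3776. Change: 73.3776 − 27.8265 = 45.551.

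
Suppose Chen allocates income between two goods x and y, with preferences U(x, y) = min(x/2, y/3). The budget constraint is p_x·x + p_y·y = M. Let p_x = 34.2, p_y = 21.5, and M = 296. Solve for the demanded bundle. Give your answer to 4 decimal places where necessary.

x* = 4.4545, y* = 6.6817

Leontief preferences: the optimum is at the kink where x/2 = y/3, i.e. y = (3/2)·x.
Budget: p_x·x + p_y·(3/2)·x = M, so (2·p_x + 3·p_y)·x = 2·M.
Demand: x*(p_x,p_y,M) = 2·M/(2·p_x + 3·p_y), y* = 3·M/(2·p_x + 3·p_y).
Here 2·34.2 + 3·21.5 = 132.9, giving x* = 4.4545 and y* = 6.6817.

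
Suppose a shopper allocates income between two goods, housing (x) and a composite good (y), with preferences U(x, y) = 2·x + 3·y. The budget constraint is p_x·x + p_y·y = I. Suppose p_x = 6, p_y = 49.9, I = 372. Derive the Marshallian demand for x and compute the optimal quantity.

x* = 62

x gives more utility per dollar, so spend all income on x: x* = I/p_x, y* = 0.
Numerically: x* = 62, y* = 0.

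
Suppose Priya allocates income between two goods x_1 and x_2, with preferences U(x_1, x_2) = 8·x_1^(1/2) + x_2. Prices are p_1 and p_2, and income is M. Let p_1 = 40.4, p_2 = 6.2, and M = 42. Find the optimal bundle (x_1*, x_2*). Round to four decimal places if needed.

x_1* = 0.3768, x_2* = 4.3187

Utility is quasi-linear in x_2; the FOC for x_1 is 4/√x_1 = p_1/p_2.
Thus x_1* = (4·p_2/p_1)² — independent of M — with the rest of income spent on x_2.
Plugging in: x_1* = (4·6.2/40.4)² = 0.3768, x_2* = 4.3187.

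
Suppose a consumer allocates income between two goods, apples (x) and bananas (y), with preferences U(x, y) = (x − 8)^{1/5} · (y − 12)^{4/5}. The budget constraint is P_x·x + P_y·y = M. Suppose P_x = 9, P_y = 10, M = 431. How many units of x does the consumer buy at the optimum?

MRS = (1/4)·(y−12)/(x−8). Tangency with P_x/P_y gives y−12 = 4·(P_x/P_y)·(x−8).
After buying the subsistence bundle (8, 12), a share 0.2 of the remaining income goes to x: x* = 8 + 0.2·(M − 8P_x − 12P_y)/P_x.
Discretionary income = 431 − 8·9 − 12·10 = 239; x* = 8 + 0.2·239/9 = 13.3111.

x* = 13.3111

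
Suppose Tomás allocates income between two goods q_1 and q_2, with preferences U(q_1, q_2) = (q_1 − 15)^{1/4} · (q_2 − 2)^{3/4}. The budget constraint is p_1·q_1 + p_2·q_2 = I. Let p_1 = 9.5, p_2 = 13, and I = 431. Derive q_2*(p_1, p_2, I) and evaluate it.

q_2* = 17.1442

This is Cobb-Douglas in (q_1−15, q_2−2): tangency gives 0.25·p_2·(q_2−2) = 0.75·p_1·(q_1−15).
Substituting into the budget: q_1* = 15 + 0.25·(I − 15·p_1 − 2·p_2)/p_1, and q_2* = 2 + 0.75·(…)/p_2.
Discretionary income = 431 − 15·9.5 − 2·13 = 262.5; q_2* = 2 + 0.75·262.5/13 = 17.1442.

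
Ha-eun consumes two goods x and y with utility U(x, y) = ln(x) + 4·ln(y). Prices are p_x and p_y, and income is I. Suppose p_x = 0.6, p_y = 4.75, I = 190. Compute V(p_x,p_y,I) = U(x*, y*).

MU_x/MU_y = (y)/(4·x); tangency sets this equal to p_x/p_y.
Rearranging, p_y·y = 4·p_x·x. Substituting into the budget gives p_x·x·(1 + 4) = I.
Demand: x*(p_x,p_y,I) = 0.2·I/p_x and y* = 0.8·I/p_y.
At p_x=0.6, p_y=4.75, I=190: x* = 0.2·190/0.6 = 63.3333, y* = 32.
Utility at the optimum: U(63.3333, 32) = 18.0114.

V = 18.0114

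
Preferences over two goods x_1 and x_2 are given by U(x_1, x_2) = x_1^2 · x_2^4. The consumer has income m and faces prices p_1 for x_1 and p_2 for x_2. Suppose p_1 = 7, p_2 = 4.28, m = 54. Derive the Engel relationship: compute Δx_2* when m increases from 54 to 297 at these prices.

At p_1=7, p_2=4.28, m=54: x_2* = 2/3·54/4.28 = 8.4112.
At m' = 297: x_2* = 46.2617. Change: 46.2617 − 8.4112 = 37.8505.

Δx_2* = 37.8505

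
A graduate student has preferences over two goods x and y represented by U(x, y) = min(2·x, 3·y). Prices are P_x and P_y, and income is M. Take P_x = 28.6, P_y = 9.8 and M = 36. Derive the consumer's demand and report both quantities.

With perfect complements, no substitution: consume in ratio x:y = 3:2.
Budget: P_x·x + P_y·(2/3)·x = M, so (3·P_x + 2·P_y)·x = 3·M.
Demand: x*(P_x,P_y,M) = 3·M/(3·P_x + 2·P_y), y* = 2·M/(3·P_x + 2·P_y).
Here 3·28.6 + 2·9.8 = 105.4, giving x* = 1.0247 and y* = 0.6831.

x* = 1.0247, y* = 0.6831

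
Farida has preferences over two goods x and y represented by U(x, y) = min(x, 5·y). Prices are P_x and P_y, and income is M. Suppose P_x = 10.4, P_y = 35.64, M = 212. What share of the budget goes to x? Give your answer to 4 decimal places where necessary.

share on x = 0.5933

Demand: x*(P_x,P_y,M) = 5·M/(5·P_x + P_y), y* = M/(5·P_x + P_y).
Here 5·10.4 + 35.64 = 87.64, giving x* = 12.0949 and y* = 2.419.
Expenditure on x: 10.4·12.0949 = 125.7873; share = 0.5933.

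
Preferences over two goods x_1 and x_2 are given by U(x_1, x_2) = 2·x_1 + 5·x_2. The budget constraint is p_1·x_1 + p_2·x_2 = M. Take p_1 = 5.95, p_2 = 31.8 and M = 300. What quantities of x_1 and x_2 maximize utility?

x_1* = 50.4202, x_2* = 0

Linear utility — the consumer picks whichever good has higher MU/price: 2/5.95 = 0.3361 vs 5/31.8 = 0.1572.
x_1 gives more utility per dollar, so spend all income on x_1: x_1* = M/p_1, x_2* = 0.
Numerically: x_1* = 50.4202, x_2* = 0.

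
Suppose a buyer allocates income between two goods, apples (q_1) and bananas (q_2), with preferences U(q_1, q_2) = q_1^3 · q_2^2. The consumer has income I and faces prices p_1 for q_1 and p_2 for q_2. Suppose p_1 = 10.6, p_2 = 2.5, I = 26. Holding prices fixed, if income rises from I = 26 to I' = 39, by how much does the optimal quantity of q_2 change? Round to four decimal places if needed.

Δq_2* = 2.08

The MRS is (3/2)·q_2/q_1. Set MRS = p_1/p_2.
So 3·p_2·q_2 = 2·p_1·q_1; combined with the budget, a share 0.6 of income goes to q_1.
Demand: q_1*(p_1,p_2,I) = 0.6·I/p_1 and q_2* = 0.4·I/p_2.
At p_1=10.6, p_2=2.5, I=26: q_2* = 0.4·26/2.5 = 4.16.
At I' = 39: q_2* = 6.24. Change: 6.24 − 4.16 = 2.08.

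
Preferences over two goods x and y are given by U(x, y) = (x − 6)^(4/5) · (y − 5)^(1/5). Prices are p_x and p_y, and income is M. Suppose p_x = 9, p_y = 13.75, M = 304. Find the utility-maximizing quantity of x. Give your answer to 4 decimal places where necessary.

This is Cobb-Douglas in (x−6, y−5): tangency gives 0.8·p_y·(y−5) = 0.2·p_x·(x−6).
Substituting into the budget: x* = 6 + 0.8·(M − 6·p_x − 5·p_y)/p_x, and y* = 5 + 0.2·(…)/p_y.
Discretionary income = 304 − 6·9 − 5·13.75 = 181.25; x* = 6 + 0.8·181.25/9 = 22.1111.

x* = 22.1111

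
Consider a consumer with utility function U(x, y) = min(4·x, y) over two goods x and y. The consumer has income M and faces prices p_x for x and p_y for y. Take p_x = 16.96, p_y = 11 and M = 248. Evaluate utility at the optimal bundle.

Demand: x*(p_x,p_y,M) = M/(p_x + 4·p_y), y* = 4·M/(p_x + 4·p_y).
Here 16.96 + 4·11 = 60.96, giving x* = 4.0682 and y* = 16.273.
Utility at the optimum: U(4.0682, 16.273) = 16.273.

V = 16.273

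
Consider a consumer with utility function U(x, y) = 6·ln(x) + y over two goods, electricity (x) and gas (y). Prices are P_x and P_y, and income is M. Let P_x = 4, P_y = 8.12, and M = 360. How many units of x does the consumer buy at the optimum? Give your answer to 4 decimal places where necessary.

MU_x = 6/x, MU_y = 1. Tangency: 6/x = P_x/P_y.
So x*(P_x,P_y) = 6·P_y/P_x, independent of income; and y* = (M − 6·P_y)/P_y.
At the given prices: x* = 6·8.12/4 = 12.18.

x* = 12.18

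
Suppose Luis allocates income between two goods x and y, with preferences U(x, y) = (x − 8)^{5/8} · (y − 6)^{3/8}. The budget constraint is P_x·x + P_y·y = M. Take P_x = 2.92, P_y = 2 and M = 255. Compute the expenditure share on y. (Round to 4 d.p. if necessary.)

This is Cobb-Douglas in (x−8, y−6): tangency gives 0.625·P_y·(y−6) = 0.375·P_x·(x−8).
Substituting into the budget: x* = 8 + 0.625·(M − 8·P_x − 6·P_y)/P_x, and y* = 6 + 0.375·(…)/P_y.
Discretionary income = 255 − 8·2.92 − 6·2 = 219.64; x* = 8 + 0.625·219.64/2.92 = 55.012; y* = 6 + 0.375·219.64/2 = 47.1825.
Expenditure on y: 2·47.1825 = 94.365; share = 0.3701.

share on y = 0.3701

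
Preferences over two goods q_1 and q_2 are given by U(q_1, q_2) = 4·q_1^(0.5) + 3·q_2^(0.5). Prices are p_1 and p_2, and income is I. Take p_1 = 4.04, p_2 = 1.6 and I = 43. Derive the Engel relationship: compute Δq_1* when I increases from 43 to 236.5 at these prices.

MRS = MU_q_1/MU_q_2 = (4/3)·(q_2/q_1)^(0.5). Set equal to p_1/p_2.
Solve for the ratio: q_2/q_1 = [(3/4)·p_1/p_2]^(2).
Substitute q_2 = (q_2/q_1)·q_1 into the budget: q_1* = I/(p_1 + p_2·(q_2/q_1)).
Numerically q_2/q_1 = 3.586289, so q_1* = 43/(4.04 + 1.6·3.586289) = 4.3976.
At I' = 236.5: q_1* = 24.1868. Change: 24.1868 − 4.3976 = 19.7892.

Δq_1* = 19.7892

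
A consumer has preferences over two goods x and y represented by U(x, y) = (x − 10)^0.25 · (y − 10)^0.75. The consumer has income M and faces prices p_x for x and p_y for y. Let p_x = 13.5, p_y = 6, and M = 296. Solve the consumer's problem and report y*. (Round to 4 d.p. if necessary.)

After buying the subsistence bundle (10, 10), a share 0.25 of the remaining income goes to x: x* = 10 + 0.25·(M − 10p_x − 10p_y)/p_x.
Discretionary income = 296 − 10·13.5 − 10·6 = 101; y* = 10 + 0.75·101/6 = 22.625.

y* = 22.625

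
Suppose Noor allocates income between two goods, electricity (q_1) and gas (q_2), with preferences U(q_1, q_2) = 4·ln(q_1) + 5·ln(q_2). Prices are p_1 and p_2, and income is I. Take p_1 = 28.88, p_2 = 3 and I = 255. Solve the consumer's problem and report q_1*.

The MRS is (4/5)·q_2/q_1. Set MRS = p_1/p_2.
So 4·p_2·q_2 = 5·p_1·q_1; combined with the budget, a share 4/9 of income goes to q_1.
Demand: q_1*(p_1,p_2,I) = 4/9·I/p_1 and q_2* = 5/9·I/p_2.
At p_1=28.88, p_2=3, I=255: q_1* = 4/9·255/28.88 = 3.9243.

q_1* = 3.9243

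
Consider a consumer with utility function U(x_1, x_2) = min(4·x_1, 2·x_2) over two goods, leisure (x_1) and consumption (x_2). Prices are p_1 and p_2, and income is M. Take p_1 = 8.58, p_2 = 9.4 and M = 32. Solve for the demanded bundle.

x_1* = 1.1687, x_2* = 2.3375

With perfect complements, no substitution: consume in ratio x_1:x_2 = 2:4.
Budget: p_1·x_1 + p_2·2·x_1 = M, so (2·p_1 + 4·p_2)·x_1 = 2·M.
Demand: x_1*(p_1,p_2,M) = 2·M/(2·p_1 + 4·p_2), x_2* = 4·M/(2·p_1 + 4·p_2).
Here 2·8.58 + 4·9.4 = 54.76, giving x_1* = 1.1687 and x_2* = 2.3375.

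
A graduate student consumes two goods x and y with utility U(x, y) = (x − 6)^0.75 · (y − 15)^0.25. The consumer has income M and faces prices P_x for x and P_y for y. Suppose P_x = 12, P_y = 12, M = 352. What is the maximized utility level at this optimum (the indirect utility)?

Let x' = x−6, y' = y−15. MRS = 3·y'/x' = P_x/P_y.
Substituting into the budget: x* = 6 + 0.75·(M − 6·P_x − 15·P_y)/P_x, and y* = 15 + 0.25·(…)/P_y.
Discretionary income = 352 − 6·12 − 15·12 = 100; x* = 6 + 0.75·100/12 = 12.25; y* = 15 + 0.25·100/12 = 17.0833.
Utility at the optimum: U(12.25, 17.0833) = 4.749.

V = 4.749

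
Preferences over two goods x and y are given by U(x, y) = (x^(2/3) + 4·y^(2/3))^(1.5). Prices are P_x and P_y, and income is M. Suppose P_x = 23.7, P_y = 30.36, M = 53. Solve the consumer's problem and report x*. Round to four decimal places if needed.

x* = 0.0559

MU_x ∝ x^(-1/3), MU_y ∝ 4·y^(-1/3), so MRS = (1/4)·(y/x)^(1/3) = P_x/P_y.
Hence y/x = (4·P_x/P_y)^(1/(1/3)), i.e. raised to the 3 power.
With the ratio pinned down, the budget gives x* = M/(P_x + P_y·(y/x)) and y* = (y/x)·x*.
Numerically y/x = 30.445262, so x* = 53/(23.7 + 30.36·30.445262) = 0.0559.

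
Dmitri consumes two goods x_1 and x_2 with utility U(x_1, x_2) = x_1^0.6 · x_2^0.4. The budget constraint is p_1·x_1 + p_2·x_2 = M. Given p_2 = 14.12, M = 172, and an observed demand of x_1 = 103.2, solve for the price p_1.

p_1 = 1

The MRS is (3/2)·x_2/x_1. Set MRS = p_1/p_2.
Rearranging, p_2·x_2 = (2/3)·p_1·x_1. Substituting into the budget gives p_1·x_1·(1 + (2/3)) = M.
Demand: x_1*(p_1,p_2,M) = 0.6·M/p_1 and x_2* = 0.4·M/p_2.
Set x_1* = 103.2 in the demand function and solve for p_1: p_1 = 1.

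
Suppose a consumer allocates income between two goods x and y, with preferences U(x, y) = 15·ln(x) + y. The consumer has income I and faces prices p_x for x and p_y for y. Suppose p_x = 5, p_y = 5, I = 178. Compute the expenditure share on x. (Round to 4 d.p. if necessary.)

Set MRS = p_x/p_y: (15/x)/1 = p_x/p_y.
So x*(p_x,p_y) = 15·p_y/p_x, independent of income; and y* = (I − 15·p_y)/p_y.
At the given prices: x* = 15·5/5 = 15, and y* = 20.6.
Expenditure on x: 5·15 = 75; share = 0.4213.

share on x = 0.4213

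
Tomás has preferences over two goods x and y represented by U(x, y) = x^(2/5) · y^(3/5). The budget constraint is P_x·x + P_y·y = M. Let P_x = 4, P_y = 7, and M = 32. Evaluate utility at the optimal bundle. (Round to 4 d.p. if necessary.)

V = 2.9173

At P_x=4, P_y=7, M=32: x* = 0.4·32/4 = 3.2, y* = 2.7429.
Utility at the optimum: U(3.2, 2.7429) = 2.9173.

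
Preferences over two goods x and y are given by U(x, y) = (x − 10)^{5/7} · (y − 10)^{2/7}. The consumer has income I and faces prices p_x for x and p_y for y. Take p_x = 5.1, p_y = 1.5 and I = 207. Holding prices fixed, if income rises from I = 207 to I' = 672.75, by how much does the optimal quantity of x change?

Let x' = x−10, y' = y−10. MRS = (5/2)·y'/x' = p_x/p_y.
After buying the subsistence bundle (10, 10), a share 5/7 of the remaining income goes to x: x* = 10 + 5/7·(I − 10p_x − 10p_y)/p_x.
Discretionary income = 207 − 10·5.1 − 10·1.5 = 141; x* = 10 + 5/7·141/5.1 = 29.7479.
At I' = 672.75: x* = 94.979. Change: 94.979 − 29.7479 = 65.2311.

Δx* = 65.2311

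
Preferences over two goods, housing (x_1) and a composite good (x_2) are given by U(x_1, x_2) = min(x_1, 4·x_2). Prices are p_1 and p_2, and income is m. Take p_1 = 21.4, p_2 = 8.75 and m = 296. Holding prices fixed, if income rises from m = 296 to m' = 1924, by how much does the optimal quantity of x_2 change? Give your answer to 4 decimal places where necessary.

Δx_2* = 17.2549

Leontief preferences: the optimum is at the kink where x_1/4 = x_2/1, i.e. x_2 = (1/4)·x_1.
Budget: p_1·x_1 + p_2·(1/4)·x_1 = m, so (4·p_1 + p_2)·x_1 = 4·m.
Demand: x_1*(p_1,p_2,m) = 4·m/(4·p_1 + p_2), x_2* = m/(4·p_1 + p_2).
Here 4·21.4 + 8.75 = 94.35, giving x_2* = 3.1373.
At m' = 1924: x_2* = 20.3922. Change: 20.3922 − 3.1373 = 17.2549.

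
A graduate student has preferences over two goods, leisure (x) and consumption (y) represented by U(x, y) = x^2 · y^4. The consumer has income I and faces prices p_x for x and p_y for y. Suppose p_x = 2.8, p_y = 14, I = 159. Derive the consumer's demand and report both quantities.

MU_x/MU_y = (2·y)/(4·x); tangency sets this equal to p_x/p_y.
So 2·p_y·y = 4·p_x·x; combined with the budget, a share 1/3 of income goes to x.
Demand: x*(p_x,p_y,I) = 1/3·I/p_x and y* = 2/3·I/p_y.
At p_x=2.8, p_y=14, I=159: x* = 1/3·159/2.8 = 18.9286, y* = 7.5714.

x* = 18.9286, y* = 7.5714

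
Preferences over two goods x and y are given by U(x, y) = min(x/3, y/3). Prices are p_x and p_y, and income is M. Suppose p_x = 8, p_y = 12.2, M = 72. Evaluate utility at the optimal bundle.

Leontief preferences: the optimum is at the kink where x/3 = y/3, i.e. y = x.
Budget: p_x·x + p_y·x = M, so (3·p_x + 3·p_y)·x = 3·M.
Demand: x*(p_x,p_y,M) = 3·M/(3·p_x + 3·p_y), y* = 3·M/(3·p_x + 3·p_y).
Here 3·8 + 3·12.2 = 60.6, giving x* = 3.5644 and y* = 3.5644.
Utility at the optimum: U(3.5644, 3.5644) = 1.1881.

V = 1.1881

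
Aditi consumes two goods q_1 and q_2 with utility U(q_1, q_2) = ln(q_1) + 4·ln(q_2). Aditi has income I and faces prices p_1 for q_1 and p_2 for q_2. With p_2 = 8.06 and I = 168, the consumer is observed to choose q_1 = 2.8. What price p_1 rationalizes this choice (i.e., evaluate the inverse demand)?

p_1 = 12

Tangency: MRS = (1/4)·q_2/q_1 = p_1/p_2.
Rearranging, p_2·q_2 = 4·p_1·q_1. Substituting into the budget gives p_1·q_1·(1 + 4) = I.
Demand: q_1*(p_1,p_2,I) = 0.2·I/p_1 and q_2* = 0.8·I/p_2.
Set q_1* = 2.8 in the demand function and solve for p_1: p_1 = 12.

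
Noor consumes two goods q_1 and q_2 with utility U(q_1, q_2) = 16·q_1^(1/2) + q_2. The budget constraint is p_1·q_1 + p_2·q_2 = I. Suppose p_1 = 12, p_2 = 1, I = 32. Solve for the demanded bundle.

MU_q_1 = 8/√q_1, MU_q_2 = 1. Tangency: 8/√q_1 = p_1/p_2.
Solve: √q_1 = 8·p_2/p_1, so q_1*(p_1,p_2) = (8·p_2/p_1)², and q_2* = (I − p_1·q_1*)/p_2.
Plugging in: q_1* = (8·1/12)² = 0.4444, q_2* = 26.6667.

q_1* = 0.4444, q_2* = 26.6667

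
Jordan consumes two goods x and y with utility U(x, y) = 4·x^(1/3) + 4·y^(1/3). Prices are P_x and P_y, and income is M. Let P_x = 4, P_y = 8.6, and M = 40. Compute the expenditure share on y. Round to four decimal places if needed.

Numerically y/x = 0.317207, so x* = 40/(4 + 8.6·0.317207) = 5.9453 and y* = 0.317207·5.9453 = 1.8859.
Expenditure on y: 8.6·1.8859 = 16.2187; share = 0.4055.

share on y = 0.4055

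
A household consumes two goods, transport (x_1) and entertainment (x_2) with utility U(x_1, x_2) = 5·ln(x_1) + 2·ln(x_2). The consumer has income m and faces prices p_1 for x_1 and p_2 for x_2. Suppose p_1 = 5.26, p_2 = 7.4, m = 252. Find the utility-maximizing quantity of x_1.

Demand: x_1*(p_1,p_2,m) = 5/7·m/p_1 and x_2* = 2/7·m/p_2.
At p_1=5.26, p_2=7.4, m=252: x_1* = 5/7·252/5.26 = 34.2205.

x_1* = 34.2205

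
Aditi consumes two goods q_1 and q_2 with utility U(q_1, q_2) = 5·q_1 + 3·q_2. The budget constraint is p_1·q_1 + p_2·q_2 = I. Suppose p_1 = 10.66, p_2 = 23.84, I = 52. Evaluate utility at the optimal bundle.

Linear utility — the consumer picks whichever good has higher MU/price: 5/10.66 = 0.469 vs 3/23.84 = 0.1258.
q_1 gives more utility per dollar, so spend all income on q_1: q_1* = I/p_1, q_2* = 0.
Numerically: q_1* = 4.878, q_2* = 0.
Utility at the optimum: U(4.878, 0) = 24.3902.

V = 24.3902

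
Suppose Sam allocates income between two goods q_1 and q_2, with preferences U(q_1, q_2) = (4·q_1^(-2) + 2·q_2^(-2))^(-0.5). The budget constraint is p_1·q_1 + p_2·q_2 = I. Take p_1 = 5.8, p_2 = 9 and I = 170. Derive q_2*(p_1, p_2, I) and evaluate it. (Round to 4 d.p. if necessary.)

q_2* = 9.7365

MRS = MU_q_1/MU_q_2 = 2·(q_2/q_1)^(3). Set equal to p_1/p_2.
Solve for the ratio: q_2/q_1 = [(1/2)·p_1/p_2]^(1/3).
With the ratio pinned down, the budget gives q_1* = I/(p_1 + p_2·(q_2/q_1)) and q_2* = (q_2/q_1)·q_1*.
Numerically q_2/q_1 = 0.68557, so q_1* = 170/(5.8 + 9·0.68557) = 14.202 and q_2* = 0.68557·14.202 = 9.7365.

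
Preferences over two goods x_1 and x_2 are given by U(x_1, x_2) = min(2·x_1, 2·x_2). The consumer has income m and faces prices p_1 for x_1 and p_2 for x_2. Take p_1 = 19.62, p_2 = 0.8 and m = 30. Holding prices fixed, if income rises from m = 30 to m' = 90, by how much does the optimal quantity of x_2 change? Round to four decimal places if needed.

Δx_2* = 2.9383

Demand: x_1*(p_1,p_2,m) = 2·m/(2·p_1 + 2·p_2), x_2* = 2·m/(2·p_1 + 2·p_2).
Here 2·19.62 + 2·0.8 = 40.84, giving x_2* = 1.4691.
At m' = 90: x_2* = 4.4074. Change: 4.4074 − 1.4691 = 2.9383.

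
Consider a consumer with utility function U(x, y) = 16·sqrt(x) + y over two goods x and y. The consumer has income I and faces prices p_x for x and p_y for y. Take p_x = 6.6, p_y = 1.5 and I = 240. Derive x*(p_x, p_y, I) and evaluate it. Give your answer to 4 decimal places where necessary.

x* = 3.3058

Solve: √x = 8·p_y/p_x, so x*(p_x,p_y) = (8·p_y/p_x)², and y* = (I − p_x·x*)/p_y.
Plugging in: x* = (8·1.5/6.6)² = 3.3058.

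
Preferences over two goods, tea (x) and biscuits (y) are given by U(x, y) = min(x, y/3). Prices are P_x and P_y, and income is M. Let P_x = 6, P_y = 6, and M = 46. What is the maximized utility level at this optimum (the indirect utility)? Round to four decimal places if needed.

With perfect complements, no substitution: consume in ratio x:y = 1:3.
Budget: P_x·x + P_y·3·x = M, so (P_x + 3·P_y)·x = M.
Demand: x*(P_x,P_y,M) = M/(P_x + 3·P_y), y* = 3·M/(P_x + 3·P_y).
Here 6 + 3·6 = 24, giving x* = 1.9167 and y* = 5.75.
Utility at the optimum: U(1.9167, 5.75) = 1.9167.

V = 1.9167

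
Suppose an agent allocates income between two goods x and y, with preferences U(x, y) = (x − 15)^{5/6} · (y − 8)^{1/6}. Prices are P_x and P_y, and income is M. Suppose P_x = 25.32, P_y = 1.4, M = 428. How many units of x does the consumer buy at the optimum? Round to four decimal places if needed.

x* = 16.2177

MRS = 5·(y−8)/(x−15). Tangency with P_x/P_y gives y−8 = (1/5)·(P_x/P_y)·(x−15).
Substituting into the budget: x* = 15 + 5/6·(M − 15·P_x − 8·P_y)/P_x, and y* = 8 + 1/6·(…)/P_y.
Discretionary income = 428 − 15·25.32 − 8·1.4 = 37; x* = 15 + 5/6·37/25.32 = 16.2177.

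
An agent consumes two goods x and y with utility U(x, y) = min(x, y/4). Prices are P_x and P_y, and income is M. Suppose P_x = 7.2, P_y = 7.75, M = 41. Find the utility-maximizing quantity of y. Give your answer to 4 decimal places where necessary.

y* = 4.2932

With perfect complements, no substitution: consume in ratio x:y = 1:4.
Budget: P_x·x + P_y·4·x = M, so (P_x + 4·P_y)·x = M.
Demand: x*(P_x,P_y,M) = M/(P_x + 4·P_y), y* = 4·M/(P_x + 4·P_y).
Here 7.2 + 4·7.75 = 38.2, giving y* = 4.2932.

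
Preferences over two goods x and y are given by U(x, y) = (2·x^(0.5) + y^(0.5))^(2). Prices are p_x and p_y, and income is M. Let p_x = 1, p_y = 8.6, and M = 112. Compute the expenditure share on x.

MRS = MU_x/MU_y = 2·(y/x)^(0.5). Set equal to p_x/p_y.
Hence y/x = ((1/2)·p_x/p_y)^(1/(0.5)), i.e. raised to the 2 power.
Substitute y = (y/x)·x into the budget: x* = M/(p_x + p_y·(y/x)).
Numerically y/x = 0.00338, so x* = 112/(1 + 8.6·0.00338) = 108.8362 and y* = 0.00338·108.8362 = 0.3679.
Expenditure on x: 1·108.8362 = 108.8362; share = 0.9718.

share on x = 0.9718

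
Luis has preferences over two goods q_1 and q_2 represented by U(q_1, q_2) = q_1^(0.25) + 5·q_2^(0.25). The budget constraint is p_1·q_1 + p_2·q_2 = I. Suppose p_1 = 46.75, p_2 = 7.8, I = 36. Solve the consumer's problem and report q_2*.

MRS = MU_q_1/MU_q_2 = (1/5)·(q_2/q_1)^(0.75). Set equal to p_1/p_2.
Hence q_2/q_1 = (5·p_1/p_2)^(1/(0.75)), i.e. raised to the 4/3 power.
With the ratio pinned down, the budget gives q_1* = I/(p_1 + p_2·(q_2/q_1)) and q_2* = (q_2/q_1)·q_1*.
Numerically q_2/q_1 = 93.084211, so q_1* = 36/(46.75 + 7.8·93.084211) = 0.0466 and q_2* = 93.084211·0.0466 = 4.3362.

q_2* = 4.3362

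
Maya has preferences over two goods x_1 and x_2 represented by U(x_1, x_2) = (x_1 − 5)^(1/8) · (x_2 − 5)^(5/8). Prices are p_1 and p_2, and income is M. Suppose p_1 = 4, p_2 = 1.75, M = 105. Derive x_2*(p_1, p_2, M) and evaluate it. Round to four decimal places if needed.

x_2* = 41.3095

MRS = (1/5)·(x_2−5)/(x_1−5). Tangency with p_1/p_2 gives x_2−5 = 5·(p_1/p_2)·(x_1−5).
After buying the subsistence bundle (5, 5), a share 1/6 of the remaining income goes to x_1: x_1* = 5 + 1/6·(M − 5p_1 − 5p_2)/p_1.
Discretionary income = 105 − 5·4 − 5·1.75 = 76.25; x_2* = 5 + 5/6·76.25/1.75 = 41.3095.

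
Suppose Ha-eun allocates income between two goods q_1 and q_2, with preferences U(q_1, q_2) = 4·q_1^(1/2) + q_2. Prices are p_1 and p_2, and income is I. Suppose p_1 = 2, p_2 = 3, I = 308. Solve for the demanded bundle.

Plugging in: q_1* = (2·3/2)² = 9, q_2* = 96.6667.

q_1* = 9, q_2* = 96.6667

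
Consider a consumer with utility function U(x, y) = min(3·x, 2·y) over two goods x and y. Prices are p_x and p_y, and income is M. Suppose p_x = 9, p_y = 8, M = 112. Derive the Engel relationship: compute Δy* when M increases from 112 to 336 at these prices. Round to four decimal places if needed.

With perfect complements, no substitution: consume in ratio x:y = 2:3.
Budget: p_x·x + p_y·(3/2)·x = M, so (2·p_x + 3·p_y)·x = 2·M.
Demand: x*(p_x,p_y,M) = 2·M/(2·p_x + 3·p_y), y* = 3·M/(2·p_x + 3·p_y).
Here 2·9 + 3·8 = 42, giving y* = 8.
At M' = 336: y* = 24. Change: 24 − 8 = 16.

Δy* = 16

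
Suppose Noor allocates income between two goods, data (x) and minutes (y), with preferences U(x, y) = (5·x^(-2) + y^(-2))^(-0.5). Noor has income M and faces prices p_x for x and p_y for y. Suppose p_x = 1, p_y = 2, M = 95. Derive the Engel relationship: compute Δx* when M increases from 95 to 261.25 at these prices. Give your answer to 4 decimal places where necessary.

MRS = MU_x/MU_y = 5·(y/x)^(3). Set equal to p_x/p_y.
Solve for the ratio: y/x = [(1/5)·p_x/p_y]^(1/3).
With the ratio pinned down, the budget gives x* = M/(p_x + p_y·(y/x)) and y* = (y/x)·x*.
Numerically y/x = 0.464159, so x* = 95/(1 + 2·0.464159) = 49.2657.
At M' = 261.25: x* = 135.4808. Change: 135.4808 − 49.2657 = 86.215.

Δx* = 86.215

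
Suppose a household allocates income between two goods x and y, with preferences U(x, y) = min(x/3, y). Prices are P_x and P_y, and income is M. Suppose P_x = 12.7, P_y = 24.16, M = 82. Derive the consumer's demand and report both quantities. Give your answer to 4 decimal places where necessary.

x* = 3.9512, y* = 1.3171

With perfect complements, no substitution: consume in ratio x:y = 3:1.
Budget: P_x·x + P_y·(1/3)·x = M, so (3·P_x + P_y)·x = 3·M.
Demand: x*(P_x,P_y,M) = 3·M/(3·P_x + P_y), y* = M/(3·P_x + P_y).
Here 3·12.7 + 24.16 = 62.26, giving x* = 3.9512 and y* = 1.3171.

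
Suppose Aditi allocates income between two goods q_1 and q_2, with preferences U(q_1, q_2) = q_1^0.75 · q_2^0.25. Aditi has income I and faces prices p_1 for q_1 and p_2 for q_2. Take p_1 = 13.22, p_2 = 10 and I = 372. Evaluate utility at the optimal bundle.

Tangency: MRS = 3·q_2/q_1 = p_1/p_2.
So 0.75·p_2·q_2 = 0.25·p_1·q_1; combined with the budget, a share 0.75 of income goes to q_1.
Demand: q_1*(p_1,p_2,I) = 0.75·I/p_1 and q_2* = 0.25·I/p_2.
At p_1=13.22, p_2=10, I=372: q_1* = 0.75·372/13.22 = 21.1044, q_2* = 9.3.
Utility at the optimum: U(21.1044, 9.3) = 17.1949.

V = 17.1949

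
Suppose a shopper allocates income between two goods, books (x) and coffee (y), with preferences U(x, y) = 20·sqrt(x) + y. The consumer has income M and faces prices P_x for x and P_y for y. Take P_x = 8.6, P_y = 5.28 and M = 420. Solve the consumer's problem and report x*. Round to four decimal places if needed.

x* = 37.6939

Plugging in: x* = (10·5.28/8.6)² = 37.6939.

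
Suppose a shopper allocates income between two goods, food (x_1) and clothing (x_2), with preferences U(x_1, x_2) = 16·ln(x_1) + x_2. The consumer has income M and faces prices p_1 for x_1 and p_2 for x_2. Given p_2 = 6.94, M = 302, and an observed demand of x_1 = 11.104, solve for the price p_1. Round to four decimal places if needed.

p_1 = 10

Set MRS = p_1/p_2: (16/x_1)/1 = p_1/p_2.
So x_1*(p_1,p_2) = 16·p_2/p_1, independent of income; and x_2* = (M − 16·p_2)/p_2.
Set x_1* = 11.104 in the demand function and solve for p_1: p_1 = 10.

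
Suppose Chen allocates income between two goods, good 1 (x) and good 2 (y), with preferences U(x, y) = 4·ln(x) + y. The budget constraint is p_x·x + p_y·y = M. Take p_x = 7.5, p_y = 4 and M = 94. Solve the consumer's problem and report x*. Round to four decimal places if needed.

x* = 2.1333

Set MRS = p_x/p_y: (4/x)/1 = p_x/p_y.
So x*(p_x,p_y) = 4·p_y/p_x, independent of income; and y* = (M − 4·p_y)/p_y.
At the given prices: x* = 4·4/7.5 = 2.1333.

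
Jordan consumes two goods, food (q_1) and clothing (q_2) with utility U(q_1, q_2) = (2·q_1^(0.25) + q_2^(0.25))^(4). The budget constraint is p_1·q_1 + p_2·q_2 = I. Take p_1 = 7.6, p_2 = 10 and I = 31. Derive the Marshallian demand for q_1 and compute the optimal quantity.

q_1* = 2.9945

MRS = MU_q_1/MU_q_2 = 2·(q_2/q_1)^(0.75). Set equal to p_1/p_2.
Solve for the ratio: q_2/q_1 = [(1/2)·p_1/p_2]^(4/3).
With the ratio pinned down, the budget gives q_1* = I/(p_1 + p_2·(q_2/q_1)) and q_2* = (q_2/q_1)·q_1*.
Numerically q_2/q_1 = 0.27524, so q_1* = 31/(7.6 + 10·0.27524) = 2.9945.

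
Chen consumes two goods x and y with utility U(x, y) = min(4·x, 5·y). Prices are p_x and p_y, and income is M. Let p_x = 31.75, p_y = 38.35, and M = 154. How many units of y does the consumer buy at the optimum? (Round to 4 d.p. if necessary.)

With perfect complements, no substitution: consume in ratio x:y = 5:4.
Budget: p_x·x + p_y·(4/5)·x = M, so (5·p_x + 4·p_y)·x = 5·M.
Demand: x*(p_x,p_y,M) = 5·M/(5·p_x + 4·p_y), y* = 4·M/(5·p_x + 4·p_y).
Here 5·31.75 + 4·38.35 = 312.15, giving y* = 1.9734.

y* = 1.9734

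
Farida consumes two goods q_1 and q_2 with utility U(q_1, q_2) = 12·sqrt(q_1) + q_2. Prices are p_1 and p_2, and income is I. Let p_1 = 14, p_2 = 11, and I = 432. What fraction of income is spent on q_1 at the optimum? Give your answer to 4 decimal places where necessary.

share on q_1 = 0.7202

Utility is quasi-linear in q_2; the FOC for q_1 is 6/√q_1 = p_1/p_2.
Solve: √q_1 = 6·p_2/p_1, so q_1*(p_1,p_2) = (6·p_2/p_1)², and q_2* = (I − p_1·q_1*)/p_2.
Plugging in: q_1* = (6·11/14)² = 22.2245, q_2* = 10.987.
Expenditure on q_1: 14·22.2245 = 311.1429; share = 0.7202.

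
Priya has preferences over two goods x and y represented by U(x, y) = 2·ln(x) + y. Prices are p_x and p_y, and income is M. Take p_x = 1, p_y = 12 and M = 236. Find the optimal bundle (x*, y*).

x* = 24, y* = 17.6667

MU_x = 2/x, MU_y = 1. Tangency: 2/x = p_x/p_y.
So x*(p_x,p_y) = 2·p_y/p_x, independent of income; and y* = (M − 2·p_y)/p_y.
At the given prices: x* = 2·12/1 = 24, and y* = 17.6667.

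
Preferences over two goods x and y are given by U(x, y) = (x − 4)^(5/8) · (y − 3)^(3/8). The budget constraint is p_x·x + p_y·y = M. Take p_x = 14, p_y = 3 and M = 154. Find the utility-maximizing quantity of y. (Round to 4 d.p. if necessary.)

Let x' = x−4, y' = y−3. MRS = (5/3)·y'/x' = p_x/p_y.
After buying the subsistence bundle (4, 3), a share 0.625 of the remaining income goes to x: x* = 4 + 0.625·(M − 4p_x − 3p_y)/p_x.
Discretionary income = 154 − 4·14 − 3·3 = 89; y* = 3 + 0.375·89/3 = 14.125.

y* = 14.125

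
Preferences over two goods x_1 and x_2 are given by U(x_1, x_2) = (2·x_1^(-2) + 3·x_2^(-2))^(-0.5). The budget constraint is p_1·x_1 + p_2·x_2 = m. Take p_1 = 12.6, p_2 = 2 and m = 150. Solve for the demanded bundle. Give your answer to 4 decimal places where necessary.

From the CES first-order condition, (2/3)·(x_2/x_1)^(3) = p_1/p_2.
Solve for the ratio: x_2/x_1 = [(3/2)·p_1/p_2]^(1/3).
Substitute x_2 = (x_2/x_1)·x_1 into the budget: x_1* = m/(p_1 + p_2·(x_2/x_1)).
Numerically x_2/x_1 = 2.11419, so x_1* = 150/(12.6 + 2·2.11419) = 8.9135 and x_2* = 2.11419·8.9135 = 18.8449.

x_1* = 8.9135, x_2* = 18.8449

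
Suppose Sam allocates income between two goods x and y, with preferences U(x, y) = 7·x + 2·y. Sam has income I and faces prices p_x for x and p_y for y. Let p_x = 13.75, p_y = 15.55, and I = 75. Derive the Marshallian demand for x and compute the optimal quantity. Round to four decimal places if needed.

x gives more utility per dollar, so spend all income on x: x* = I/p_x, y* = 0.
Numerically: x* = 5.4545, y* = 0.

x* = 5.4545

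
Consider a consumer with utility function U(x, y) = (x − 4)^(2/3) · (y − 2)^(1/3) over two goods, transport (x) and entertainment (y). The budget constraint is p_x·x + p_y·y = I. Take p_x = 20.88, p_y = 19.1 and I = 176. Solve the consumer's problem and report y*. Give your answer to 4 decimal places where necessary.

y* = 2.9473

This is Cobb-Douglas in (x−4, y−2): tangency gives 2/3·p_y·(y−2) = 1/3·p_x·(x−4).
Substituting into the budget: x* = 4 + 2/3·(I − 4·p_x − 2·p_y)/p_x, and y* = 2 + 1/3·(…)/p_y.
Discretionary income = 176 − 4·20.88 − 2·19.1 = 54.28; y* = 2 + 1/3·54.28/19.1 = 2.9473.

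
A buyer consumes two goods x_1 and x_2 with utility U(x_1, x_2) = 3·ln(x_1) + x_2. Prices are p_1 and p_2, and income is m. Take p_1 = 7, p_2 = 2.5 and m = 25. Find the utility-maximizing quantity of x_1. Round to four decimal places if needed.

Set MRS = p_1/p_2: (3/x_1)/1 = p_1/p_2.
So x_1*(p_1,p_2) = 3·p_2/p_1, independent of income; and x_2* = (m − 3·p_2)/p_2.
At the given prices: x_1* = 3·2.5/7 = 1.0714.

x_1* = 1.0714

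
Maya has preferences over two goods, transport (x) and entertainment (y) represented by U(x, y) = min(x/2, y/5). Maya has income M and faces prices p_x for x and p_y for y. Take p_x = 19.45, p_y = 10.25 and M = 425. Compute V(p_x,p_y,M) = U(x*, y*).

Here 2·19.45 + 5·10.25 = 90.15, giving x* = 9.4287 and y* = 23.5718.
Utility at the optimum: U(9.4287, 23.5718) = 4.7144.

V = 4.7144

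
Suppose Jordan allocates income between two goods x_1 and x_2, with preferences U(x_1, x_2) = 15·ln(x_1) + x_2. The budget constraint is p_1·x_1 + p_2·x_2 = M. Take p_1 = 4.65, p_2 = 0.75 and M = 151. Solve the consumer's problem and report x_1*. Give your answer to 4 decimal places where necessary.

x_1* = 2.4194

Set MRS = p_1/p_2: (15/x_1)/1 = p_1/p_2.
So x_1*(p_1,p_2) = 15·p_2/p_1, independent of income; and x_2* = (M − 15·p_2)/p_2.
At the given prices: x_1* = 15·0.75/4.65 = 2.4194.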